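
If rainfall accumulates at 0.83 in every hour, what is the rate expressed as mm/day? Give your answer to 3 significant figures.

0.83 in/hour × 25.4 mm/in × 24 hour/day = 506 mm/day.

506 mm/day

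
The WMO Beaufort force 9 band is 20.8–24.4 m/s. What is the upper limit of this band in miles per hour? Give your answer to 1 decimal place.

20.8–24.4 m/s × 2.237 = 46.5–54.6 mph.

54.6 mph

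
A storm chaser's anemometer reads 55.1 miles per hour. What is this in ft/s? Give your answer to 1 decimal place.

1 mph = 1.46667 ft/s, so 55.1 × 1.46667 = 80.8 ft/s.

80.8 ft/s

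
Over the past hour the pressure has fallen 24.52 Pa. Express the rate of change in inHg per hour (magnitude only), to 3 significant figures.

0.00724 inHg per hour

24.52 Pa / 1 h × 0.0002953 inHg/Pa = 0.00724 inHg/h.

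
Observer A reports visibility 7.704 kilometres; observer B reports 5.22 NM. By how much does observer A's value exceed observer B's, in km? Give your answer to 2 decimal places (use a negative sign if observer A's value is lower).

observer B: 5.22 nmi = 9.6674 km.
Difference: 7.7040 − 9.6674 = -1.96 km.

-1.96 km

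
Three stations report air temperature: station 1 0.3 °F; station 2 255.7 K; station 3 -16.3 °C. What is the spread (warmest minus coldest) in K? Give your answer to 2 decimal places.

1.31 K

station 1: 0.3 °F = -17.611 °C.
station 2: 255.7 K = -17.450 °C.
Spread: (-16.300) − (-17.611) = 1.311 °C.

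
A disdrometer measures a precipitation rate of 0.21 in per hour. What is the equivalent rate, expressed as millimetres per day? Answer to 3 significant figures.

0.21 in/hour × 25.4 mm/in × 24 hour/day = 128 mm/day.

128 mm/day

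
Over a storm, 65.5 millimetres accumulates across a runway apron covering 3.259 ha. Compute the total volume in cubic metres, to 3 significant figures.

Area: 3.259 ha = 32590 m².
1 mm over 1 m² is 1 L, so volume = 65.5 × 32590 = 2134645 L = 2130 m³.

2130 cubic metres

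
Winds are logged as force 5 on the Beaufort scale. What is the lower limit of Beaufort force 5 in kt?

Beaufort 5 (fresh breeze) spans 17–21 knots.

17 kt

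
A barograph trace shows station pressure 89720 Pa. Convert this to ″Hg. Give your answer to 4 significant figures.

1 Pa = 0.0002953 inHg, so 89720 × 0.0002953 = 26.49 inHg.

26.49 inHg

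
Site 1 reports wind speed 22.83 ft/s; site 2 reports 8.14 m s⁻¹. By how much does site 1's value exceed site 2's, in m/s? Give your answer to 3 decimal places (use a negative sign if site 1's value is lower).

-1.181 m/s

site 1: 22.83 ft/s = 6.95858 m/s.
Difference: 6.95858 − 8.14000 = -1.181 m/s.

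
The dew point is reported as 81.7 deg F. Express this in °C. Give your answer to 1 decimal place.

27.6 °C

°C = (°F − 32) × 5/9 = (81.7 − 32) / 1.8 = 27.6 °C.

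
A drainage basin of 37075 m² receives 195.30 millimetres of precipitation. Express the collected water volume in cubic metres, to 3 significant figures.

1 mm over 1 m² is 1 L, so volume = 195.3 × 37075 = 7240747.5 L = 7240 m³.

7240 cubic metres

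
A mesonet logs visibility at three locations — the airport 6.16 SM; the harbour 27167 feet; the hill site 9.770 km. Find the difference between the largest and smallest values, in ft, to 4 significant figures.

5358 ft

the airport: 6.16 SM = 32524.80 ft.
the hill site: 9.770 km = 32053.81 ft.
Spread: 32524.80 − 27167.00 = 5358 ft.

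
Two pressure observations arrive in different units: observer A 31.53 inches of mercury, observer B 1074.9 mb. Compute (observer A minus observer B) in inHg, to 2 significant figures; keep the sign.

-0.21 inHg

observer B: 1074.9 mb = 31.7418 inHg.
Difference: 31.5300 − 31.7418 = -0.21 inHg.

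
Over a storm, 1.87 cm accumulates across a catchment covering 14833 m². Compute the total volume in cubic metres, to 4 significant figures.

277.4 cubic metres

Depth: 1.87 cm × 10 = 18.7 mm.
1 mm over 1 m² is 1 L, so volume = 18.7 × 14833 = 277377.1 L = 277.4 m³.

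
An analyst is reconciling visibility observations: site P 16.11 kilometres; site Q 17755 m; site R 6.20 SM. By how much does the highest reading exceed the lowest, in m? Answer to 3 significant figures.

site P: 16.11 km = 16110.00 m.
site R: 6.20 SM = 9977.93 m.
Spread: 17755.00 − 9977.93 = 7780 m.

7780 m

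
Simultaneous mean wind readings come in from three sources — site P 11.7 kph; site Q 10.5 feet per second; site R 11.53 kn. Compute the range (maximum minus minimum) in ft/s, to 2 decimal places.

8.96 ft/s

site P: 11.7 km/h = 10.6627 ft/s.
site R: 11.53 kt = 19.4604 ft/s.
Spread: 19.4604 − 10.5000 = 8.96 ft/s.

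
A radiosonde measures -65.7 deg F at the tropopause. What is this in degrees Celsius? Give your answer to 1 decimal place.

-54.3 °C

°C = (°F − 32) × 5/9 = (-65.7 − 32) / 1.8 = -54.3 °C.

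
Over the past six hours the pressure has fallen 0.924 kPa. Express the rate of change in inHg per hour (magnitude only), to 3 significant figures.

0.0455 inHg per hour

0.924 kPa / 6 h × 0.2953 inHg/kPa = 0.0455 inHg/h.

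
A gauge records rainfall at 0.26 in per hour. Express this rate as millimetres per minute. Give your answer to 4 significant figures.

0.1101 mm/minute

0.26 in/hour × 25.4 mm/in × 0.0166667 hour/minute = 0.1101 mm/minute.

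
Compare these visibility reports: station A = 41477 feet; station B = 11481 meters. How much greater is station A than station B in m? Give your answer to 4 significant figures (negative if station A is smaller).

1161 m

station A: 41477 ft = 12642.19 m.
Difference: 12642.19 − 11481.00 = 1161 m.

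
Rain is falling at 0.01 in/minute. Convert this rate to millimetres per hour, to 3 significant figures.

15.2 mm/hour

0.01 in/minute × 25.4 mm/in × 60 minute/hour = 15.2 mm/hour.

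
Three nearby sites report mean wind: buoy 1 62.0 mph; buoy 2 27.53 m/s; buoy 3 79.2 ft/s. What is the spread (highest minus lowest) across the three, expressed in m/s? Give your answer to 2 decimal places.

buoy 1: 62.0 mph = 27.7165 m/s.
buoy 3: 79.2 ft/s = 24.1402 m/s.
Spread: 27.7165 − 24.1402 = 3.58 m/s.

3.58 m/s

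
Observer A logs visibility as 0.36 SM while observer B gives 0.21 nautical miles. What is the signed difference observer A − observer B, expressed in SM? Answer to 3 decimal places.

0.118 SM

observer B: 0.21 nmi = 0.24166 SM.
Difference: 0.36000 − 0.24166 = 0.118 SM.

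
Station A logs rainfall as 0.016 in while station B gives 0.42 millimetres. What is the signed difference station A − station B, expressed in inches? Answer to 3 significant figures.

-0.000535 in

station B: 0.42 mm = 0.01653543 in.
Difference: 0.01600000 − 0.01653543 = -0.000535 in.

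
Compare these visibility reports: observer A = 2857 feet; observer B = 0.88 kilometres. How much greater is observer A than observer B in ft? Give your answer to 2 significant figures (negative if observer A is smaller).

-30 ft

observer B: 0.88 km = 2887.14 ft.
Difference: 2857.00 − 2887.14 = -30 ft.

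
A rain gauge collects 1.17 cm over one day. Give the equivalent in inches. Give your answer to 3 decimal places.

0.461 in

1 cm = 0.393701 in, so 1.17 × 0.393701 = 0.461 in.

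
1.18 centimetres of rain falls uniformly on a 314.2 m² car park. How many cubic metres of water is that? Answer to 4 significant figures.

3.708 cubic metres

Depth: 1.18 cm × 10 = 11.8 mm.
1 mm over 1 m² is 1 L, so volume = 11.8 × 314.2 = 3707.56 L = 3.708 m³.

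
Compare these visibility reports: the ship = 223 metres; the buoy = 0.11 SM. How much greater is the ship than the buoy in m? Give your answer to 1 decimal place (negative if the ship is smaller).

the buoy: 0.11 SM = 177.028 m.
Difference: 223.000 − 177.028 = 46.0 m.

46.0 m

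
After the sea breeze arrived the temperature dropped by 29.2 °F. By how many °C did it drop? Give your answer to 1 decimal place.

16.2 °C

For a temperature change the 32° offset cancels: Δ°C = 29.2 × 0.5556 = 16.2 °C.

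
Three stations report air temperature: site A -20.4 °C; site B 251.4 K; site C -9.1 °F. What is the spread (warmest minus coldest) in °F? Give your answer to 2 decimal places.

site B: 251.4 K = -21.750 °C.
site C: -9.1 °F = -22.833 °C.
Spread: (-20.400) − (-22.833) = 2.433 °C = 4.38 °F.

4.38 °F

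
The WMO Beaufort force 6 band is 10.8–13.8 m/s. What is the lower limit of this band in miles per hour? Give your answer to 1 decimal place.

24.2 mph

10.8–13.8 m/s × 2.237 = 24.2–30.9 mph.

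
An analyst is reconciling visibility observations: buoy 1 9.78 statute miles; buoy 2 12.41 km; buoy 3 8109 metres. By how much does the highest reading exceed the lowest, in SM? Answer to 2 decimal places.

buoy 2: 12.41 km = 7.7112 SM.
buoy 3: 8109 m = 5.0387 SM.
Spread: 9.7800 − 5.0387 = 4.74 SM.

4.74 SM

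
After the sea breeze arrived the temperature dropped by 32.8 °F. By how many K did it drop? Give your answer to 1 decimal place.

Converting a difference, only the 9/5 scale factor applies: ΔK = 32.8 × 0.5556 = 18.2 K.

18.2 K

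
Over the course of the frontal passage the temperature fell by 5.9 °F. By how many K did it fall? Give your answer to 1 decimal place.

A change of 1 °C equals a change of 1.8 °F: ΔK = 5.9 × 0.5556 = 3.3 K.

3.3 K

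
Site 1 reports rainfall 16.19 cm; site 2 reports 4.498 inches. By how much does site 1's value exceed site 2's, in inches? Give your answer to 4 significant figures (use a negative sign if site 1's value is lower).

1.876 in

site 1: 16.19 cm = 6.37402 in.
Difference: 6.37402 − 4.49800 = 1.876 in.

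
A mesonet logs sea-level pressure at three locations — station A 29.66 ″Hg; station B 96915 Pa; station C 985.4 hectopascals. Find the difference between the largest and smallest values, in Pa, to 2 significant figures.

station A: 29.66 inHg = 100440.30 Pa.
station C: 985.4 hPa = 98540.00 Pa.
Spread: 100440.30 − 96915.00 = 3500 Pa.

3500 Pa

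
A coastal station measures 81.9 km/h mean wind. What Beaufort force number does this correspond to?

Beaufort force 9

81.9 km/h = 22.8 m/s, which is Beaufort 9 (strong gale, 20.8–24.4 m/s).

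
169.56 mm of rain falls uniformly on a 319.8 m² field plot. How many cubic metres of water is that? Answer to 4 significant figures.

54.23 cubic metres

1 mm over 1 m² is 1 L, so volume = 169.56 × 319.8 = 54225.288 L = 54.23 m³.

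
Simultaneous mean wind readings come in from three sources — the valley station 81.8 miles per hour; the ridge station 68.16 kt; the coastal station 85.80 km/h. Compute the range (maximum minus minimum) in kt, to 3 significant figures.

the valley station: 81.8 mph = 71.082 kt.
the coastal station: 85.80 km/h = 46.328 kt.
Spread: 71.082 − 46.328 = 24.8 kt.

24.8 kt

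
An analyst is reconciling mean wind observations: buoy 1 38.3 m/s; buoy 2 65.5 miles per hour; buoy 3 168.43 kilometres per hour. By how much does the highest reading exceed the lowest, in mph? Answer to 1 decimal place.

39.2 mph

buoy 1: 38.3 m/s = 85.675 mph.
buoy 3: 168.43 km/h = 104.658 mph.
Spread: 104.658 − 65.500 = 39.2 mph.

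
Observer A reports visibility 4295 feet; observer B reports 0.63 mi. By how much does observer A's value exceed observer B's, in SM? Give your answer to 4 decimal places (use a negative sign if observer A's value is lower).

0.1834 SM

observer A: 4295 ft = 0.813447 SM.
Difference: 0.813447 − 0.630000 = 0.1834 SM.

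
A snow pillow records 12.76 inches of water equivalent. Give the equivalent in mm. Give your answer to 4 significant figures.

324.1 mm

1 in = 25.4 mm, so 12.76 × 25.4 = 324.1 mm.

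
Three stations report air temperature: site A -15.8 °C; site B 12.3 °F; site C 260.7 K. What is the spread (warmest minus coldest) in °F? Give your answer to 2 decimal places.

site B: 12.3 °F = -10.944 °C.
site C: 260.7 K = -12.450 °C.
Spread: (-10.944) − (-15.800) = 4.856 °C = 8.74 °F.

8.74 °F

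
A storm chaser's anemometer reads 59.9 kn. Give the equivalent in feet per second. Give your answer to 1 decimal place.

101.1 ft/s

1 kt = 1.68781 ft/s, so 59.9 × 1.68781 = 101.1 ft/s.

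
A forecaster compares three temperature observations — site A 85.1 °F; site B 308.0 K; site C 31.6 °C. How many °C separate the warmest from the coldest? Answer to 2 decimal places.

5.35 °C

site A: 85.1 °F = 29.500 °C.
site B: 308.0 K = 34.850 °C.
Spread: 34.850 − 29.500 = 5.350 °C.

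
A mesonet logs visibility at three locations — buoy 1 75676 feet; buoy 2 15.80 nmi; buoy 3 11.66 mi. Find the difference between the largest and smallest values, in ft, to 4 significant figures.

34440 ft

buoy 2: 15.80 nmi = 96002.62 ft.
buoy 3: 11.66 SM = 61564.80 ft.
Spread: 96002.62 − 61564.80 = 34440 ft.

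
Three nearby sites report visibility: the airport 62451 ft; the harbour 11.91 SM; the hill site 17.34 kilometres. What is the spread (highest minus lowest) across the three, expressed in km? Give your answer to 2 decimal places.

1.83 km

the airport: 62451 ft = 19.0351 km.
the harbour: 11.91 SM = 19.1673 km.
Spread: 19.1673 − 17.3400 = 1.83 km.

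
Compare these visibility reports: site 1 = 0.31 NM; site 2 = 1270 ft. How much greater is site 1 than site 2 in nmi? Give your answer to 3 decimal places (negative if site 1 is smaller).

site 2: 1270 ft = 0.20902 nmi.
Difference: 0.31000 − 0.20902 = 0.101 nmi.

0.101 nmi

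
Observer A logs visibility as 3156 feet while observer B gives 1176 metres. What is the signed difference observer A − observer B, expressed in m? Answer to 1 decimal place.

observer A: 3156 ft = 961.949 m.
Difference: 961.949 − 1176.000 = -214.1 m.

-214.1 m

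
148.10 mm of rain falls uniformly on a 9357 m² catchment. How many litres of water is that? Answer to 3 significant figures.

1 mm over 1 m² is 1 L, so volume = 148.1 × 9357 = 1385771.7 L ≈ 1390000 L.

1390000 litres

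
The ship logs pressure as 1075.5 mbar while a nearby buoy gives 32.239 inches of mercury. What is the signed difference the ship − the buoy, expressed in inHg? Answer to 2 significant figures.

the ship: 1075.5 mb = 31.7595 inHg.
Difference: 31.7595 − 32.2390 = -0.48 inHg.

-0.48 inHg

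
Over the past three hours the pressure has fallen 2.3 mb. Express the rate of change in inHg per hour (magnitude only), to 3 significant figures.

0.0226 inHg per hour

2.3 mb / 3 h × 0.02953 inHg/mb = 0.0226 inHg/h.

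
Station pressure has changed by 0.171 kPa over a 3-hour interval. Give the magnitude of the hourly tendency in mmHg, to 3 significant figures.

0.428 mmHg per hour

0.171 kPa / 3 h × 7.50062 mmHg/kPa = 0.428 mmHg/h.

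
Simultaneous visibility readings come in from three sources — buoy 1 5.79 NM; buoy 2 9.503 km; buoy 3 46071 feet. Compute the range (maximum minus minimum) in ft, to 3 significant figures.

14900 ft

buoy 1: 5.79 nmi = 35180.71 ft.
buoy 2: 9.503 km = 31177.82 ft.
Spread: 46071.00 − 31177.82 = 14900 ft.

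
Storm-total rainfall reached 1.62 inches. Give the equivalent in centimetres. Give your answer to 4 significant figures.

1 in = 2.54 cm, so 1.62 × 2.54 = 4.115 cm.

4.115 cm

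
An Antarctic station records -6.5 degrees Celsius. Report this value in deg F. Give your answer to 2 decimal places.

°F = °C × 9/5 + 32 = -6.5 × 1.8 + 32 = 20.30 °F.

20.30 °F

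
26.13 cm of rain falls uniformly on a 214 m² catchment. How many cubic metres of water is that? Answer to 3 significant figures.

Depth: 26.13 cm × 10 = 261.3 mm.
1 mm over 1 m² is 1 L, so volume = 261.3 × 214 = 55918.2 L = 55.9 m³.

55.9 cubic metres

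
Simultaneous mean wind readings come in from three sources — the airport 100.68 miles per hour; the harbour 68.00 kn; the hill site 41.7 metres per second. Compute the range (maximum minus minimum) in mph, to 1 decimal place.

22.4 mph

the harbour: 68.00 kt = 78.253 mph.
the hill site: 41.7 m/s = 93.280 mph.
Spread: 100.680 − 78.253 = 22.4 mph.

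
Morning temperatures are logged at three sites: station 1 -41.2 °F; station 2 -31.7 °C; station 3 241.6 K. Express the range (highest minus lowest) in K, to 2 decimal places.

9.12 K

station 1: -41.2 °F = -40.667 °C.
station 3: 241.6 K = -31.550 °C.
Spread: (-31.550) − (-40.667) = 9.117 °C.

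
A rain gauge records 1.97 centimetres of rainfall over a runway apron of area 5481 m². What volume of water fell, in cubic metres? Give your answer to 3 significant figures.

Depth: 1.97 cm × 10 = 19.7 mm.
1 mm over 1 m² is 1 L, so volume = 19.7 × 5481 = 107975.7 L = 108 m³.

108 cubic metres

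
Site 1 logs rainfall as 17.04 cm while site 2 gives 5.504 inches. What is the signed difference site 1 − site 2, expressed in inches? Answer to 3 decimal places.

1.205 in

site 1: 17.04 cm = 6.70866 in.
Difference: 6.70866 − 5.50400 = 1.205 in.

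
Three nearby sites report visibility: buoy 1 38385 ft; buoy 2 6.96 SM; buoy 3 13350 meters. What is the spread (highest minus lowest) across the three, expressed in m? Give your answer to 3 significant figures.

buoy 1: 38385 ft = 11699.75 m.
buoy 2: 6.96 SM = 11201.03 m.
Spread: 13350.00 − 11201.03 = 2150 m.

2150 m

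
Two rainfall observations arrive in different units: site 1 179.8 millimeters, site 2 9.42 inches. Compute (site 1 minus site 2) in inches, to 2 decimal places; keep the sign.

site 1: 179.8 mm = 7.0787 in.
Difference: 7.0787 − 9.4200 = -2.34 in.

-2.34 in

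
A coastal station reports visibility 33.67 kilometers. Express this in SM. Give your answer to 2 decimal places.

20.92 SM

1 km = 0.621371 SM, so 33.67 × 0.621371 = 20.92 SM.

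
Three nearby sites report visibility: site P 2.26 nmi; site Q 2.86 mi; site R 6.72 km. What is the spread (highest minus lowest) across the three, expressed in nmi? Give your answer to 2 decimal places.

1.37 nmi

site Q: 2.86 SM = 2.4853 nmi.
site R: 6.72 km = 3.6285 nmi.
Spread: 3.6285 − 2.2600 = 1.37 nmi.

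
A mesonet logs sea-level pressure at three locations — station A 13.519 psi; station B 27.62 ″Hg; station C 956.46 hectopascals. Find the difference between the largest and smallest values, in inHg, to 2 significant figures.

0.72 inHg

station A: 13.519 psi = 27.5250 inHg.
station C: 956.46 hPa = 28.2442 inHg.
Spread: 28.2442 − 27.5250 = 0.72 inHg.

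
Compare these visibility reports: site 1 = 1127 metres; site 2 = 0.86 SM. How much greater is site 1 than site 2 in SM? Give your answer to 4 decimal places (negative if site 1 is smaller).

site 1: 1127 m = 0.700285 SM.
Difference: 0.700285 − 0.860000 = -0.1597 SM.

-0.1597 SM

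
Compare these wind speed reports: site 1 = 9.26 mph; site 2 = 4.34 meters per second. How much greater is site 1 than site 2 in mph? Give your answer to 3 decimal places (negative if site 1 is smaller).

site 2: 4.34 m/s = 9.70830 mph.
Difference: 9.26000 − 9.70830 = -0.448 mph.

-0.448 mph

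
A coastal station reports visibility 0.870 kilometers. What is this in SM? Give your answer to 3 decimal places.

0.541 SM

1 km = 0.621371 SM, so 0.870 × 0.621371 = 0.541 SM.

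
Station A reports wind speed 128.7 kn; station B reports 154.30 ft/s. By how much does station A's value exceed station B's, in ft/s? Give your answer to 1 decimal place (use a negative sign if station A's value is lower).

station A: 128.7 kt = 217.221 ft/s.
Difference: 217.221 − 154.300 = 62.9 ft/s.

62.9 ft/s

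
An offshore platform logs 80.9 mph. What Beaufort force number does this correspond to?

Beaufort force 12

80.9 mph = 36.2 m/s, which is Beaufort 12 (hurricane force, ≥32.7 m/s).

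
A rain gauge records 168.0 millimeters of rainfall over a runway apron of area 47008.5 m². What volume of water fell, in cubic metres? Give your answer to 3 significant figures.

7900 cubic metres

1 mm over 1 m² is 1 L, so volume = 168 × 47008.5 = 7897428 L = 7900 m³.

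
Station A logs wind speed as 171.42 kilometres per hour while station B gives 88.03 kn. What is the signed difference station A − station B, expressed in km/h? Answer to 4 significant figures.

8.388 km/h

station B: 88.03 kt = 163.03156 km/h.
Difference: 171.42000 − 163.03156 = 8.388 km/h.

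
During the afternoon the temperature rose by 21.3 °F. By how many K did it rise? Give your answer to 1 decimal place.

11.8 K

For a temperature change the 32° offset cancels: ΔK = 21.3 × 0.5556 = 11.8 K.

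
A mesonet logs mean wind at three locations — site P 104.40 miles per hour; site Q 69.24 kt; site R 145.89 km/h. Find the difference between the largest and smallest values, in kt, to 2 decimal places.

21.48 kt

site P: 104.40 mph = 90.7211 kt.
site R: 145.89 km/h = 78.7743 kt.
Spread: 90.7211 − 69.2400 = 21.48 kt.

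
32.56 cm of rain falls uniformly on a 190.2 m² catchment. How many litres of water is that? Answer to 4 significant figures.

61930 litres

Depth: 32.56 cm × 10 = 325.6 mm.
1 mm over 1 m² is 1 L, so volume = 325.6 × 190.2 = 61929.12 L ≈ 61930 L.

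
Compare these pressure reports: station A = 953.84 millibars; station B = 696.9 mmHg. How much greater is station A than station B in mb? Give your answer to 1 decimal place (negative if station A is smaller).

24.7 mb

station B: 696.9 mmHg = 929.124 mb.
Difference: 953.840 − 929.124 = 24.7 mb.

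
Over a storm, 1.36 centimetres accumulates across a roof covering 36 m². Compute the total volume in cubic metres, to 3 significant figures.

0.490 cubic metres

Depth: 1.36 cm × 10 = 13.6 mm.
1 mm over 1 m² is 1 L, so volume = 13.6 × 36 = 489.6 L = 0.490 m³.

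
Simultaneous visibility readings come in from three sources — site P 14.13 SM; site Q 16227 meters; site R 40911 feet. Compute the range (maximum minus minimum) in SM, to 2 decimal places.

site Q: 16227 m = 10.0830 SM.
site R: 40911 ft = 7.7483 SM.
Spread: 14.1300 − 7.7483 = 6.38 SM.

6.38 SM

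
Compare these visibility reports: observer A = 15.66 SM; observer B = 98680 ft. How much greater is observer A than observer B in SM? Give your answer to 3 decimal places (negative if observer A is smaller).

observer B: 98680 ft = 18.68939 SM.
Difference: 15.66000 − 18.68939 = -3.029 SM.

-3.029 SM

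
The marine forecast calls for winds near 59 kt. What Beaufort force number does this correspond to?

Beaufort force 11

59 kt lies in the Beaufort 11 band (violent storm, 56–63 kt).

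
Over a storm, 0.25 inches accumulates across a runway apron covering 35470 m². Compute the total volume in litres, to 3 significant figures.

Depth: 0.25 in × 25.4 = 6.35 mm.
1 mm over 1 m² is 1 L, so volume = 6.35 × 35470 = 225234.5 L ≈ 225000 L.

225000 litres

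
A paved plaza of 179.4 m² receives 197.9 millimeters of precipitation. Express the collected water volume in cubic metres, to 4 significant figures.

35.50 cubic metres

1 mm over 1 m² is 1 L, so volume = 197.9 × 179.4 = 35503.26 L = 35.50 m³.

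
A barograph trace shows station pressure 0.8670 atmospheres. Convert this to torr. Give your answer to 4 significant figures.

1 atm = 760 mmHg, so 0.8670 × 760 = 658.9 mmHg.

658.9 mmHg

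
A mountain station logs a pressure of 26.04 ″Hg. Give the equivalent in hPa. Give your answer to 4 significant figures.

1 inHg = 33.8639 hPa, so 26.04 × 33.8639 = 881.8 hPa.

881.8 hPa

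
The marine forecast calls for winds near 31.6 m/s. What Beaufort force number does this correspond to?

31.6 m/s lies in the Beaufort 11 band (violent storm, 28.5–32.6 m/s).

Beaufort force 11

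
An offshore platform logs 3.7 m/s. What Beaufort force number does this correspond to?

3.7 m/s lies in the Beaufort 3 band (gentle breeze, 3.4–5.4 m/s).

Beaufort force 3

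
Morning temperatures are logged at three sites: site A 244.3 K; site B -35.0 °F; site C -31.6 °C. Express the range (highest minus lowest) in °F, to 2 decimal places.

site A: 244.3 K = -28.850 °C.
site B: -35.0 °F = -37.222 °C.
Spread: (-28.850) − (-37.222) = 8.372 °C = 15.07 °F.

15.07 °F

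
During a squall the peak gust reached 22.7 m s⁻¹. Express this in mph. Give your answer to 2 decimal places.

1 m/s = 2.23694 mph, so 22.7 × 2.23694 = 50.78 mph.

50.78 mph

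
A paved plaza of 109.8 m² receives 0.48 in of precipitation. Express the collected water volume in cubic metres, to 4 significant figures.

1.339 cubic metres

Depth: 0.48 in × 25.4 = 12.192 mm.
1 mm over 1 m² is 1 L, so volume = 12.192 × 109.8 = 1338.6816 L = 1.339 m³.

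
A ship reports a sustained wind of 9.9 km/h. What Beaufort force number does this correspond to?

Beaufort force 2

9.9 km/h = 2.8 m/s, which is Beaufort 2 (light breeze, 1.6–3.3 m/s).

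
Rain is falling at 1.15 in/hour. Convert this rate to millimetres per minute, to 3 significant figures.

1.15 in/hour × 25.4 mm/in × 0.0166667 hour/minute = 0.487 mm/minute.

0.487 mm/minute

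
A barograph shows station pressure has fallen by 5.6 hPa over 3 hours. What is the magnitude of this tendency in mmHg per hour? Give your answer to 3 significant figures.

5.6 hPa / 3 h × 0.750062 mmHg/hPa = 1.40 mmHg/h.

1.40 mmHg per hour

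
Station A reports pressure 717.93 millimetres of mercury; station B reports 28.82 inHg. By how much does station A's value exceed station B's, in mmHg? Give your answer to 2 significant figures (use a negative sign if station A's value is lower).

station B: 28.82 inHg = 732.03 mmHg.
Difference: 717.93 − 732.03 = -14 mmHg.

-14 mmHg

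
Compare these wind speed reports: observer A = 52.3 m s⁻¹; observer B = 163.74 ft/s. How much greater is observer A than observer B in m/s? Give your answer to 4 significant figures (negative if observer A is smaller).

2.392 m/s

observer B: 163.74 ft/s = 49.90795 m/s.
Difference: 52.30000 − 49.90795 = 2.392 m/s.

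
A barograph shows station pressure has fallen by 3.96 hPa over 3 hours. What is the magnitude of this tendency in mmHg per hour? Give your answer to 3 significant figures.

0.990 mmHg per hour

3.96 hPa / 3 h × 0.750062 mmHg/hPa = 0.990 mmHg/h.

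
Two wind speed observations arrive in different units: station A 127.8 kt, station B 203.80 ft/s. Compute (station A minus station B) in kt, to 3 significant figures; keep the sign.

station B: 203.80 ft/s = 120.7482 kt.
Difference: 127.8000 − 120.7482 = 7.05 kt.

7.05 kt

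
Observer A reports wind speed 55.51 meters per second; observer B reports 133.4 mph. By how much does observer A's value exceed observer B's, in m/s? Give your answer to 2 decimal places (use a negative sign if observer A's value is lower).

observer B: 133.4 mph = 59.6351 m/s.
Difference: 55.5100 − 59.6351 = -4.13 m/s.

-4.13 m/s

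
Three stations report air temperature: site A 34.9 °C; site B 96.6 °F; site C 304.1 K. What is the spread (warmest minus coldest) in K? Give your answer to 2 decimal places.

site B: 96.6 °F = 35.889 °C.
site C: 304.1 K = 30.950 °C.
Spread: 35.889 − 30.950 = 4.939 °C.

4.94 K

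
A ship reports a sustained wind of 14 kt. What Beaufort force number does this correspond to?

Beaufort force 4

14 kt lies in the Beaufort 4 band (moderate breeze, 11–16 kt).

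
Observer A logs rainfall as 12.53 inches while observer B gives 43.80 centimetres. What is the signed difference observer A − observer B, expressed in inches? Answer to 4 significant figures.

-4.714 in

observer B: 43.80 cm = 17.24409 in.
Difference: 12.53000 − 17.24409 = -4.714 in.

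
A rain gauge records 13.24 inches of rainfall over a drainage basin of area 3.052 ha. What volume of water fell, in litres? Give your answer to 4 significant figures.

Depth: 13.24 in × 25.4 = 336.296 mm.
Area: 3.052 ha = 30520 m².
1 mm over 1 m² is 1 L, so volume = 336.296 × 30520 = 10263754 L ≈ 10260000 L.

10260000 litres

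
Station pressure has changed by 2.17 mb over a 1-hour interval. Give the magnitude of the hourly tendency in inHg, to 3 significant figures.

0.0641 inHg per hour

2.17 mb / 1 h × 0.02953 inHg/mb = 0.0641 inHg/h.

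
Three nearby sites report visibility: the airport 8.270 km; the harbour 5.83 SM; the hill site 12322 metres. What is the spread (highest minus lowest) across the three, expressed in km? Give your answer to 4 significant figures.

the harbour: 5.83 SM = 9.38248 km.
the hill site: 12322 m = 12.32200 km.
Spread: 12.32200 − 8.27000 = 4.052 km.

4.052 km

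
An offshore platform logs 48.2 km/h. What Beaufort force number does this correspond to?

Beaufort force 6

48.2 km/h = 13.4 m/s, which is Beaufort 6 (strong breeze, 10.8–13.8 m/s).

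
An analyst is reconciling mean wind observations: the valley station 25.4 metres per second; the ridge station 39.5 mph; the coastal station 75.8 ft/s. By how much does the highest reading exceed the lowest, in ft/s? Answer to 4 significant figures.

25.40 ft/s

the valley station: 25.4 m/s = 83.3333 ft/s.
the ridge station: 39.5 mph = 57.9333 ft/s.
Spread: 83.3333 − 57.9333 = 25.40 ft/s.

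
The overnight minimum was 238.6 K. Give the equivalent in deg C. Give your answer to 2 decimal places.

-34.55 °C

°C = 238.6 − 273.15 = -34.55 °C.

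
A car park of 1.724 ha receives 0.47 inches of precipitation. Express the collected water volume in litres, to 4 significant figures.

205800 litres

Depth: 0.47 in × 25.4 = 11.938 mm.
Area: 1.724 ha = 17240 m².
1 mm over 1 m² is 1 L, so volume = 11.938 × 17240 = 205811.12 L ≈ 205800 L.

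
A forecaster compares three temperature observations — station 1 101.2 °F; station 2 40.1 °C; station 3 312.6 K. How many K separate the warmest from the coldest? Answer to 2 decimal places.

1.66 K

station 1: 101.2 °F = 38.444 °C.
station 3: 312.6 K = 39.450 °C.
Spread: 40.100 − 38.444 = 1.656 °C.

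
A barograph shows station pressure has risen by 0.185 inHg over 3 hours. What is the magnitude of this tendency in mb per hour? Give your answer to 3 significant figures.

2.09 mb per hour

0.185 inHg / 3 h × 33.8639 mb/inHg = 2.09 mb/h.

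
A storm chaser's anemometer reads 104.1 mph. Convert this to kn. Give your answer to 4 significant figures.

90.46 kt

1 mph = 0.868976 kt, so 104.1 × 0.868976 = 90.46 kt.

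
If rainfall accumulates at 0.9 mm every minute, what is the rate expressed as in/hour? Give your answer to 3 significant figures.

0.9 mm/minute × 0.0393701 in/mm × 60 minute/hour = 2.13 in/hour.

2.13 in/hour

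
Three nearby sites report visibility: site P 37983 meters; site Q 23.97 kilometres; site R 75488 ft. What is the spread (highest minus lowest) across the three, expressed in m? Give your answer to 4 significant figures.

14970 m

site Q: 23.97 km = 23970.00 m.
site R: 75488 ft = 23008.74 m.
Spread: 37983.00 − 23008.74 = 14970 m.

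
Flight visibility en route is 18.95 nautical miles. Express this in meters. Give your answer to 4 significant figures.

1 nmi = 1852 m, so 18.95 × 1852 = 35100 m.

35100 m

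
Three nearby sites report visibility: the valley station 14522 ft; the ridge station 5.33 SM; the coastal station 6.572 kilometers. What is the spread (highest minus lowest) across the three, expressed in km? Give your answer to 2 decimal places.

4.15 km

the valley station: 14522 ft = 4.4263 km.
the ridge station: 5.33 SM = 8.5778 km.
Spread: 8.5778 − 4.4263 = 4.15 km.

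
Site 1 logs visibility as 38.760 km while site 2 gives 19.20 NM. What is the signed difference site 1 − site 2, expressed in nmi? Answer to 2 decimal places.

site 1: 38.760 km = 20.9287 nmi.
Difference: 20.9287 − 19.2000 = 1.73 nmi.

1.73 nmi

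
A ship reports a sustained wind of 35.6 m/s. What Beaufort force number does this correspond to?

Beaufort force 12

35.6 m/s lies in the Beaufort 12 band (hurricane force, ≥32.7 m/s).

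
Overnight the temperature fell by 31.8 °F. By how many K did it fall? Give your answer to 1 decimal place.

For a temperature change the 32° offset cancels: ΔK = 31.8 × 0.5556 = 17.7 K.

17.7 K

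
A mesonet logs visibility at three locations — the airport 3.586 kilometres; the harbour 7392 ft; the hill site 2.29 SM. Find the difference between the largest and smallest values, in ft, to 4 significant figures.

4699 ft

the airport: 3.586 km = 11765.09 ft.
the hill site: 2.29 SM = 12091.20 ft.
Spread: 12091.20 − 7392.00 = 4699 ft.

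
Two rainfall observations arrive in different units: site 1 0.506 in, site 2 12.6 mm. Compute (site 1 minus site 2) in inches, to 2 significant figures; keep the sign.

site 2: 12.6 mm = 0.496063 in.
Difference: 0.506000 − 0.496063 = 0.0099 in.

0.0099 in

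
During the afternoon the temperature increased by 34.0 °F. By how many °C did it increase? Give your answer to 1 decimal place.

A change of 1 °C equals a change of 1.8 °F: Δ°C = 34.0 × 0.5556 = 18.9 °C.

18.9 °C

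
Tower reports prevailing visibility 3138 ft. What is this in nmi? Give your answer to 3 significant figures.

0.516 nmi

1 ft = 0.000164579 nmi, so 3138 × 0.000164579 = 0.516 nmi.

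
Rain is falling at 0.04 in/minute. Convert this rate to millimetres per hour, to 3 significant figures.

61.0 mm/hour

0.04 in/minute × 25.4 mm/in × 60 minute/hour = 61.0 mm/hour.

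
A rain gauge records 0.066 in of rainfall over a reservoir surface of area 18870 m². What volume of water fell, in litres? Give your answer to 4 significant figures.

31630 litres

Depth: 0.066 in × 25.4 = 1.6764 mm.
1 mm over 1 m² is 1 L, so volume = 1.6764 × 18870 = 31633.668 L ≈ 31630 L.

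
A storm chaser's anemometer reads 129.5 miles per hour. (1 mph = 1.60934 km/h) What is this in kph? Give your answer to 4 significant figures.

208.4 km/h

1 mph = 1.60934 km/h, so 129.5 × 1.60934 = 208.4 km/h.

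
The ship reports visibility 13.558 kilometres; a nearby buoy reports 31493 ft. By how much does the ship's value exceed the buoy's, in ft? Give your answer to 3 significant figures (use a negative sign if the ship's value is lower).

the ship: 13.558 km = 44481.63 ft.
Difference: 44481.63 − 31493.00 = 13000 ft.

13000 ft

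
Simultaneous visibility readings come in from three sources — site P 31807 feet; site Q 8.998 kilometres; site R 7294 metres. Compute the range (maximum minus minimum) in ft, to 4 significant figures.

site Q: 8.998 km = 29521.00 ft.
site R: 7294 m = 23930.45 ft.
Spread: 31807.00 − 23930.45 = 7877 ft.

7877 ft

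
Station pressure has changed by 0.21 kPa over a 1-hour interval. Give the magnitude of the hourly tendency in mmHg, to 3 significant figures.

0.21 kPa / 1 h × 7.50062 mmHg/kPa = 1.58 mmHg/h.

1.58 mmHg per hour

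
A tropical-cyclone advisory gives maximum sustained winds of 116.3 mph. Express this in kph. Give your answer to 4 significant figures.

1 mph = 1.60934 km/h, so 116.3 × 1.60934 = 187.2 km/h.

187.2 km/h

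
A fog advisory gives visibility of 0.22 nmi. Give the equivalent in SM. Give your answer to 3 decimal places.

0.253 SM

1 nmi = 1.15078 SM, so 0.22 × 1.15078 = 0.253 SM.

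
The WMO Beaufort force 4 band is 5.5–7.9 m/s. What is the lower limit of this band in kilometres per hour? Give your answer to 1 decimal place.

19.8 km/h

5.5–7.9 m/s × 3.6 = 19.8–28.4 km/h.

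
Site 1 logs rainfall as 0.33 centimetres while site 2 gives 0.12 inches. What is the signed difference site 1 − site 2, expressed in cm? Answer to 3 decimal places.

site 2: 0.12 in = 0.30480 cm.
Difference: 0.33000 − 0.30480 = 0.025 cm.

0.025 cm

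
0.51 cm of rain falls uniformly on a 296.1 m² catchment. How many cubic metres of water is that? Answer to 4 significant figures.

1.510 cubic metres

Depth: 0.51 cm × 10 = 5.1 mm.
1 mm over 1 m² is 1 L, so volume = 5.1 × 296.1 = 1510.11 L = 1.510 m³.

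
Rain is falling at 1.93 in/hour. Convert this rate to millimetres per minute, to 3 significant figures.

0.817 mm/minute

1.93 in/hour × 25.4 mm/in × 0.0166667 hour/minute = 0.817 mm/minute.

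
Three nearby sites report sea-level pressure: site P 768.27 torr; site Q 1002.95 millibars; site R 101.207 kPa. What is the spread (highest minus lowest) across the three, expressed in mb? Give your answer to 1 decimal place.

site P: 768.27 mmHg = 1024.276 mb.
site R: 101.207 kPa = 1012.070 mb.
Spread: 1024.276 − 1002.950 = 21.3 mb.

21.3 mb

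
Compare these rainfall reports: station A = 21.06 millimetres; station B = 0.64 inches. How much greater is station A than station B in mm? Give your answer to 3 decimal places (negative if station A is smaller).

station B: 0.64 in = 16.25600 mm.
Difference: 21.06000 − 16.25600 = 4.804 mm.

4.804 mm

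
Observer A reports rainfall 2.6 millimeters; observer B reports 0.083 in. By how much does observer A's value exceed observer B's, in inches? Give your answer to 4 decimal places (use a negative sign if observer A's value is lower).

observer A: 2.6 mm = 0.102362 in.
Difference: 0.102362 − 0.083000 = 0.0194 in.

0.0194 in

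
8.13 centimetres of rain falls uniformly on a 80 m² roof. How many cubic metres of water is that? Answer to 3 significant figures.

6.50 cubic metres

Depth: 8.13 cm × 10 = 81.3 mm.
1 mm over 1 m² is 1 L, so volume = 81.3 × 80 = 6504 L = 6.50 m³.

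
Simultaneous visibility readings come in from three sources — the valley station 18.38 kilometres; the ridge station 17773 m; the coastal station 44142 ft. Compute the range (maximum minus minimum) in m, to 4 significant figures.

4926 m

the valley station: 18.38 km = 18380.00 m.
the coastal station: 44142 ft = 13454.48 m.
Spread: 18380.00 − 13454.48 = 4926 m.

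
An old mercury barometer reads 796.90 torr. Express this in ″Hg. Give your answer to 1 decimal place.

1 mmHg = 0.0393701 inHg, so 796.90 × 0.0393701 = 31.4 inHg.

31.4 inHg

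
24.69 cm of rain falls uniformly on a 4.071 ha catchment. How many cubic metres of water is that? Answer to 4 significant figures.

Depth: 24.69 cm × 10 = 246.9 mm.
Area: 4.071 ha = 40710 m².
1 mm over 1 m² is 1 L, so volume = 246.9 × 40710 = 10051299 L = 10050 m³.

10050 cubic metres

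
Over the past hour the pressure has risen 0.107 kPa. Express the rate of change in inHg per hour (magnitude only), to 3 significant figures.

0.0316 inHg per hour

0.107 kPa / 1 h × 0.2953 inHg/kPa = 0.0316 inHg/h.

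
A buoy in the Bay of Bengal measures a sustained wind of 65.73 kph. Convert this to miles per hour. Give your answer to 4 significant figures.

1 km/h = 0.621371 mph, so 65.73 × 0.621371 = 40.84 mph.

40.84 mph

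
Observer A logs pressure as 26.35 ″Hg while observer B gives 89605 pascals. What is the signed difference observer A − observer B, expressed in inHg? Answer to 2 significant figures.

-0.11 inHg

observer B: 89605 Pa = 26.4603 inHg.
Difference: 26.3500 − 26.4603 = -0.11 inHg.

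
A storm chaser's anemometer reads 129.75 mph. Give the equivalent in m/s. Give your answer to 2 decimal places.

1 mph = 0.44704 m/s, so 129.75 × 0.44704 = 58.00 m/s.

58.00 m/s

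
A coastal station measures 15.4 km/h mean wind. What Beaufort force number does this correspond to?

Beaufort force 3

15.4 km/h = 4.3 m/s, which is Beaufort 3 (gentle breeze, 3.4–5.4 m/s).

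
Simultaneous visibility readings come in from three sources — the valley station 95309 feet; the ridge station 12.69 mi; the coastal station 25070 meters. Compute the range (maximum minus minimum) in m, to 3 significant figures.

8630 m

the valley station: 95309 ft = 29050.18 m.
the ridge station: 12.69 SM = 20422.58 m.
Spread: 29050.18 − 20422.58 = 8630 m.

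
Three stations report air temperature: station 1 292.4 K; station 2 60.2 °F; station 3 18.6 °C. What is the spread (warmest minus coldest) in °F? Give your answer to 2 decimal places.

station 1: 292.4 K = 19.250 °C.
station 2: 60.2 °F = 15.667 °C.
Spread: 19.250 − 15.667 = 3.583 °C = 6.45 °F.

6.45 °F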